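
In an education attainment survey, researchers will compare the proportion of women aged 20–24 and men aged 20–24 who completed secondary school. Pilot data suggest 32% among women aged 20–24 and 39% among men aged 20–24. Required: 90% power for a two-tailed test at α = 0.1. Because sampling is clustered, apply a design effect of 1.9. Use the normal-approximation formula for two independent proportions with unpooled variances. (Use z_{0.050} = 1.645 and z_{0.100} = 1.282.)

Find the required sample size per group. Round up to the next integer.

n = (z_{α/2} + z_β)² · [p₁(1−p₁) + p₂(1−p₂)] / (p₁ − p₂)²
  = (1.645 + 1.282)² · (0.32·0.68 + 0.39·0.61) / (-0.07)²
  = (2.927)² · (0.2176 + 0.2379) / 0.0049
  = 8.5673 · 0.4555 / 0.0049
  = 796.41
Design effect: 1.9 × 796.41 = 1513.18.
Round up → n = 1514 per group.

n = 1514 per group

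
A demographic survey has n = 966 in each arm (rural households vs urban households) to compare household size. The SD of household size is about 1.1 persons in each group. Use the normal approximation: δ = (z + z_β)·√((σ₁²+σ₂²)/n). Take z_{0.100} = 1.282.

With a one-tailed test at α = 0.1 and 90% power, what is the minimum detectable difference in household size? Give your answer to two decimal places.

Minimum detectable difference ≈ 0.13 persons

δ = (z_α + z_β) · √((σ₁²+σ₂²)/n)
  = (1.282 + 1.282) · √(2.42/966)
  = 2.564 · √0.00251
  = 2.564 · 0.0501
  = 0.1283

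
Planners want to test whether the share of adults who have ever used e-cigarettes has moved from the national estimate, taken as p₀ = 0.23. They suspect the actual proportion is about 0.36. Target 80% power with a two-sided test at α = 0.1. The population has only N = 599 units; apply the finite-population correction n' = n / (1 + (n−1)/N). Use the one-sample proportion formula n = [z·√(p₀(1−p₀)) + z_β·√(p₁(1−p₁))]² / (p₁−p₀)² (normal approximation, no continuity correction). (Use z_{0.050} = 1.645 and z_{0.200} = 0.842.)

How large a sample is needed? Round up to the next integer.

n = [z_{α/2}·√(p₀q₀) + z_β·√(p₁q₁)]² / (p₁ − p₀)²
  = [1.645·√(0.23·0.77) + 0.842·√(0.36·0.64)]² / (0.13)²
  = [1.645·0.4208 + 0.842·0.4800]² / 0.0169
  = [1.0964]² / 0.0169
  = 71.13
Finite-population correction (N = 599): 71.13 / (1 + (71.13 − 1)/599) = 63.68.
Round up → n = 64.

n = 64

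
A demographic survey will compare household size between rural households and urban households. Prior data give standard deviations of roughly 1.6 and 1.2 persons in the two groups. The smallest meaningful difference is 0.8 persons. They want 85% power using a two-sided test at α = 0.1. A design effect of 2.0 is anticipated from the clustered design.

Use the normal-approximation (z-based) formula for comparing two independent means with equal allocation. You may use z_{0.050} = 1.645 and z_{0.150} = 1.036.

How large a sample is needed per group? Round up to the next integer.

n = 90 per group

n = (z_{α/2} + z_β)² · (σ₁² + σ₂²) / δ²
  = (1.645 + 1.036)² · (1.6² + 1.2² = 4) / 0.8²
  = 7.1878 · 4 / 0.64
  = 44.92
Design effect: 2.0 × 44.92 = 89.85.
Round up → n = 90 per group.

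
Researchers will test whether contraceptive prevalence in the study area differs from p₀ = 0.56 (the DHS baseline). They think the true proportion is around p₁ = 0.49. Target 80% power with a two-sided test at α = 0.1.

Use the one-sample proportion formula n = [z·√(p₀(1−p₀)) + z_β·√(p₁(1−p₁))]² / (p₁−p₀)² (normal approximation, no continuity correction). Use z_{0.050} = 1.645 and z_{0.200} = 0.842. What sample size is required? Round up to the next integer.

n = 313

n = [z_{α/2}·√(p₀q₀) + z_β·√(p₁q₁)]² / (p₁ − p₀)²
  = [1.645·√(0.56·0.44) + 0.842·√(0.49·0.51)]² / (-0.07)²
  = [1.645·0.4964 + 0.842·0.4999]² / 0.0049
  = [1.2375]² / 0.0049
  = 312.52
Round up → n = 313.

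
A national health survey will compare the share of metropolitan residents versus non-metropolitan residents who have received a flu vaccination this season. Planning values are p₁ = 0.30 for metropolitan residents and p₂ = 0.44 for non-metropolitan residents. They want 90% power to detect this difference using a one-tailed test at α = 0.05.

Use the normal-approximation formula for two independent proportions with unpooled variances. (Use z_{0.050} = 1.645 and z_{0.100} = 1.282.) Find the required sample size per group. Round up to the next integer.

n = (z_α + z_β)² · [p₁(1−p₁) + p₂(1−p₂)] / (p₁ − p₂)²
  = (1.645 + 1.282)² · (0.30·0.70 + 0.44·0.56) / (-0.14)²
  = (2.927)² · (0.2100 + 0.2464) / 0.0196
  = 8.5673 · 0.4564 / 0.0196
  = 199.50
Round up → n = 200 per group.

n = 200 per group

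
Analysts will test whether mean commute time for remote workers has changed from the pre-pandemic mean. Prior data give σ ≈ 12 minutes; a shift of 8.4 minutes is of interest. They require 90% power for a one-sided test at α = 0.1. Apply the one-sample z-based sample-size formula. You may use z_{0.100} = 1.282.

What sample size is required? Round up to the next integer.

n = (z_α + z_β)² · σ² / δ²
  = (1.282 + 1.282)² · 12² / 8.4²
  = 6.5741 · 144 / 70.56
  = 13.42
Round up → n = 14.

n = 14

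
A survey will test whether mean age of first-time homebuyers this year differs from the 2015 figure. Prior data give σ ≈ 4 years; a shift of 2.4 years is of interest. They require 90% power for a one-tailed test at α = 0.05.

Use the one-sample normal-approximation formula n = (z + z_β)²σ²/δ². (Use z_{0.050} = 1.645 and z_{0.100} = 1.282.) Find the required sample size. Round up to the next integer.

n = (z_α + z_β)² · σ² / δ²
  = (1.645 + 1.282)² · 4² / 2.4²
  = 8.5673 · 16 / 5.76
  = 23.80
Round up → n = 24.

n = 24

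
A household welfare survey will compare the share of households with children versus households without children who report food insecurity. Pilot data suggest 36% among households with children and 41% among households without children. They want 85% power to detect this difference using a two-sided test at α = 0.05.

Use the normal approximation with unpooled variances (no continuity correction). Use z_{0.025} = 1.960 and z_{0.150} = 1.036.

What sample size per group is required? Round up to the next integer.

n = (z_{α/2} + z_β)² · [p₁(1−p₁) + p₂(1−p₂)] / (p₁ − p₂)²
  = (1.960 + 1.036)² · (0.36·0.64 + 0.41·0.59) / (-0.05)²
  = (2.996)² · (0.2304 + 0.2419) / 0.0025
  = 8.9760 · 0.4723 / 0.0025
  = 1695.75
Round up → n = 1696 per group.

n = 1696 per group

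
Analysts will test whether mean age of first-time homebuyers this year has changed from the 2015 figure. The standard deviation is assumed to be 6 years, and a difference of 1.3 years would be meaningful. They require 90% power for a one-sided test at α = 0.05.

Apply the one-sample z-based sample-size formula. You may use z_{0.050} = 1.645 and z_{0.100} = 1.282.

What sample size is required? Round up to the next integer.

n = (z_α + z_β)² · σ² / δ²
  = (1.645 + 1.282)² · 6² / 1.3²
  = 8.5673 · 36 / 1.69
  = 182.50
Round up → n = 183.

n = 183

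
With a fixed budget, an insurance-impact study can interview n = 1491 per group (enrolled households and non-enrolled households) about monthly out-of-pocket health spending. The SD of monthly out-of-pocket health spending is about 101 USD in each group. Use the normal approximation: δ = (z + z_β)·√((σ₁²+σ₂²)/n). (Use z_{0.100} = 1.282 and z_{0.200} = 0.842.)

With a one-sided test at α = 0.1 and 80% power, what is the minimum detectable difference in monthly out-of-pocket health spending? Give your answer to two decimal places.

Minimum detectable difference ≈ 7.86 USD

δ = (z_α + z_β) · √((σ₁²+σ₂²)/n)
  = (1.282 + 0.842) · √(20402/1491)
  = 2.124 · √13.6834
  = 2.124 · 3.6991
  = 7.8569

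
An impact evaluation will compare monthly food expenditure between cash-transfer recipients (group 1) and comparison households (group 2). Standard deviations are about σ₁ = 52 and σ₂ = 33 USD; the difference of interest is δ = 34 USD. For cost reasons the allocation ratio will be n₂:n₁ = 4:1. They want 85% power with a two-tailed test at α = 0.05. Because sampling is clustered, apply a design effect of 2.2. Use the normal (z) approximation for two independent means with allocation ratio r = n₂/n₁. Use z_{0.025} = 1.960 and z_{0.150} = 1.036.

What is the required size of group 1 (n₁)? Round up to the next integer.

n₁ = (z_{α/2} + z_β)² · (σ₁² + σ₂²/r) / δ²
   = (1.960 + 1.036)² · (52² + 33²/4) / 34²
   = 8.9760 · (2704 + 272.25) / 1156
   = 8.9760 · 2976.2 / 1156
   = 23.11
Design effect: 2.2 × 23.11 = 50.84.
Round up → n₁ = 51; n₂ = r·n₁ = 4 × 51 = 204.

n₁ = 51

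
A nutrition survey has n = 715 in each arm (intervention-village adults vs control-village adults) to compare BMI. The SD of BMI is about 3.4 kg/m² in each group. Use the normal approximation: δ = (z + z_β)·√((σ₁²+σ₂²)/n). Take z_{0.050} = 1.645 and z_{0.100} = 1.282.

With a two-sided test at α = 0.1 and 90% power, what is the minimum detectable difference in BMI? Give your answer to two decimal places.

δ = (z_{α/2} + z_β) · √((σ₁²+σ₂²)/n)
  = (1.645 + 1.282) · √(23.12/715)
  = 2.927 · √0.03234
  = 2.927 · 0.1798
  = 0.5263

Minimum detectable difference ≈ 0.53 kg/m²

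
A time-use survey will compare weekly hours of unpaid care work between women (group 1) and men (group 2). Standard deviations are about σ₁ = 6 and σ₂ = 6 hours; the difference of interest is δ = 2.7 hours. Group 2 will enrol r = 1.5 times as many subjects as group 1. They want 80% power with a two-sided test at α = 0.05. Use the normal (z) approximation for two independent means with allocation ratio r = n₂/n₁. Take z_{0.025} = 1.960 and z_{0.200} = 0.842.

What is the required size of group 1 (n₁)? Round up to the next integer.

n₁ = (z_{α/2} + z_β)² · (σ₁² + σ₂²/r) / δ²
   = (1.960 + 0.842)² · (6² + 6²/1.5) / 2.7²
   = 7.8512 · (36 + 24) / 7.29
   = 7.8512 · 60 / 7.29
   = 64.62
Round up → n₁ = 65; n₂ = r·n₁ = 1.5 × 65 = 98.

n₁ = 65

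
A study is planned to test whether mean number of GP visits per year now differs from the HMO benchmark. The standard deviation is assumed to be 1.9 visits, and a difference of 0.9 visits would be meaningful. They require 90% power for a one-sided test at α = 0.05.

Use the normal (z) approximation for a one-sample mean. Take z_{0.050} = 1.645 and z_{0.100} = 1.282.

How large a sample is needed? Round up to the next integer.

n = (z_α + z_β)² · σ² / δ²
  = (1.645 + 1.282)² · 1.9² / 0.9²
  = 8.5673 · 3.61 / 0.81
  = 38.18
Round up → n = 39.

n = 39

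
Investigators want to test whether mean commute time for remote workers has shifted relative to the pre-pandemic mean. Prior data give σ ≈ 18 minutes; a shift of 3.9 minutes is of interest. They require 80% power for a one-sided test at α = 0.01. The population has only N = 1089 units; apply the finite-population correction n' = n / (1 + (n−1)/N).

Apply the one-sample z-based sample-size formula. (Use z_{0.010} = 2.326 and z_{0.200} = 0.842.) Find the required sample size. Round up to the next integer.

n = (z_α + z_β)² · σ² / δ²
  = (2.326 + 0.842)² · 18² / 3.9²
  = 10.0362 · 324 / 15.21
  = 213.79
Finite-population correction (N = 1089): 213.79 / (1 + (213.79 − 1)/1089) = 178.84.
Round up → n = 179.

n = 179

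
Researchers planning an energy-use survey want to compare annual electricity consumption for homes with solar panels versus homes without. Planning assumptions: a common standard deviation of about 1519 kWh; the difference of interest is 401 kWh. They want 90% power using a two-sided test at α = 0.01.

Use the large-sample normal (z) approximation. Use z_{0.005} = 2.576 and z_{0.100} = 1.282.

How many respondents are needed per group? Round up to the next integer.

n = (z_{α/2} + z_β)² · (σ₁² + σ₂²) / δ²
  = (2.576 + 1.282)² · (2·1519² = 4614722) / 401²
  = 14.8842 · 4614722 / 160801
  = 427.15
Round up → n = 428 per group.

n = 428 per group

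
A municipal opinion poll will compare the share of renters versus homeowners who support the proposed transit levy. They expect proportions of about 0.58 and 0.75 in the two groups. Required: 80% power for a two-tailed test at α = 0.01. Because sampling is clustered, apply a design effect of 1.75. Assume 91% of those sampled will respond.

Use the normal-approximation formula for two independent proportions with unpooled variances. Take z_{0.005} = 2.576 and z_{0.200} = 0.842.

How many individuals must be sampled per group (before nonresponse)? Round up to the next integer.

n = (z_{α/2} + z_β)² · [p₁(1−p₁) + p₂(1−p₂)] / (p₁ − p₂)²
  = (2.576 + 0.842)² · (0.58·0.42 + 0.75·0.25) / (-0.17)²
  = (3.418)² · (0.2436 + 0.1875) / 0.0289
  = 11.6827 · 0.4311 / 0.0289
  = 174.27
Design effect: 1.75 × 174.27 = 304.97.
Adjust for 91% response: 304.97 / 0.91 = 335.14.
Round up → n = 336 per group.

n = 336 per group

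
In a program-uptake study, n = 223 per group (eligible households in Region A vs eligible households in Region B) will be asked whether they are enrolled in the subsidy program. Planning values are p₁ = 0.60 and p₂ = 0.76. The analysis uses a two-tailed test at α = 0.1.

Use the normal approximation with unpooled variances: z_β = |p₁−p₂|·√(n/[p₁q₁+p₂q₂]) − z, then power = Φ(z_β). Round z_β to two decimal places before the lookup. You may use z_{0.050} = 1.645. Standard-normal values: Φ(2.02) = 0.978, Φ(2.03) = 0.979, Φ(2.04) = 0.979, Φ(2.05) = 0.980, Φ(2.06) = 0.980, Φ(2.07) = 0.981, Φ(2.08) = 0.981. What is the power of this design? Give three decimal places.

z_β = |p₁−p₂|·√(n/[p₁q₁+p₂q₂]) − z_{α/2}
    = 0.16 · √(223/0.4224) − 1.645
    = 0.16 · 22.9768 − 1.645
    = 3.6763 − 1.645 = 2.0313 → 2.03
Power = Φ(2.03) = 0.979.

Power ≈ 0.979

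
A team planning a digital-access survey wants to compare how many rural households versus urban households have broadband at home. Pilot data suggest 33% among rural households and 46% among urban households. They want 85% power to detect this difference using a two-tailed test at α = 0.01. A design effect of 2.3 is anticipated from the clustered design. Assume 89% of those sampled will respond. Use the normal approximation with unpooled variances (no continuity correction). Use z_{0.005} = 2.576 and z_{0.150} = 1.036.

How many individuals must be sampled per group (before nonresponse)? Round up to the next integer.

n = 937 per group

n = (z_{α/2} + z_β)² · [p₁(1−p₁) + p₂(1−p₂)] / (p₁ − p₂)²
  = (2.576 + 1.036)² · (0.33·0.67 + 0.46·0.54) / (-0.13)²
  = (3.612)² · (0.2211 + 0.2484) / 0.0169
  = 13.0465 · 0.4695 / 0.0169
  = 362.45
Design effect: 2.3 × 362.45 = 833.63.
Adjust for 89% response: 833.63 / 0.89 = 936.66.
Round up → n = 937 per group.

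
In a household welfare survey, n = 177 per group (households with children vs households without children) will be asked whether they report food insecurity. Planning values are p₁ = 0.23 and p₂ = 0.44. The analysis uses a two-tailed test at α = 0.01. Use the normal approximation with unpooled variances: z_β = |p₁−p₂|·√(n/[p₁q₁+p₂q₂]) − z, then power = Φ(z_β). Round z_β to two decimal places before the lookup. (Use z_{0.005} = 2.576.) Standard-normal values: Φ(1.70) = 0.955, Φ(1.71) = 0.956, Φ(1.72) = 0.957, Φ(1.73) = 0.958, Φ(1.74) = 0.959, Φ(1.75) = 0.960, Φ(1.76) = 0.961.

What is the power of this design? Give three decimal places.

z_β = |p₁−p₂|·√(n/[p₁q₁+p₂q₂]) − z_{α/2}
    = 0.21 · √(177/0.4235) − 2.576
    = 0.21 · 20.4437 − 2.576
    = 4.2932 − 2.576 = 1.7172 → 1.72
Power = Φ(1.72) = 0.957.

Power ≈ 0.957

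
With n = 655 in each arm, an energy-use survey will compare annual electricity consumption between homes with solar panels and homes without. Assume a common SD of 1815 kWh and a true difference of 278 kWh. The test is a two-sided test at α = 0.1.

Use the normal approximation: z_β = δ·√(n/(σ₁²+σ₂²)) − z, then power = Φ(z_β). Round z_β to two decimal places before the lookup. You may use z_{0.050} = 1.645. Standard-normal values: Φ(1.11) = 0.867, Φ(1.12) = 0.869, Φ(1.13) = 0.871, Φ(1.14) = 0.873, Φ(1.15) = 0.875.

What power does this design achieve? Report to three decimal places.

Power ≈ 0.871

z_β = δ·√(n/(σ₁²+σ₂²)) − z_{α/2}
    = 278 · √(655/6588450) − 1.645
    = 278 · 0.00997 − 1.645
    = 2.7719 − 1.645 = 1.1269 → 1.13
Power = Φ(1.13) = 0.871.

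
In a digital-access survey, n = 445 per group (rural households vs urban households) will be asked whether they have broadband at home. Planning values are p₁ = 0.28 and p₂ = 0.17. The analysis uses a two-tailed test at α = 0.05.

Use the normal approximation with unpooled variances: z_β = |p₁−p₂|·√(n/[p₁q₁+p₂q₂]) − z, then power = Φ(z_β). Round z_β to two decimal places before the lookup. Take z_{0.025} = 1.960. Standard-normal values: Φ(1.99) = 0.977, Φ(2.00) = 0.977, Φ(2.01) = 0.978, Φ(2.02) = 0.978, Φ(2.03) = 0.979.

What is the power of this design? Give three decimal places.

z_β = |p₁−p₂|·√(n/[p₁q₁+p₂q₂]) − z_{α/2}
    = 0.11 · √(445/0.3427) − 1.960
    = 0.11 · 36.0349 − 1.960
    = 3.9638 − 1.960 = 2.0038 → 2.00
Power = Φ(2.00) = 0.977.

Power ≈ 0.977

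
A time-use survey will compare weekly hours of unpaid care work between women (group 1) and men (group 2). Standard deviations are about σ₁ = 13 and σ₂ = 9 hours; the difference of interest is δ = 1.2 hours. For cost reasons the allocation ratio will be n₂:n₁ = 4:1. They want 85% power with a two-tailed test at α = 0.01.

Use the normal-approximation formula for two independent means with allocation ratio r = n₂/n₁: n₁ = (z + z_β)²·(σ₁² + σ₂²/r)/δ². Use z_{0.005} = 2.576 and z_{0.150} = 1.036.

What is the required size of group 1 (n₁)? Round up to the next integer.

n₁ = (z_{α/2} + z_β)² · (σ₁² + σ₂²/r) / δ²
   = (2.576 + 1.036)² · (13² + 9²/4) / 1.2²
   = 13.0465 · (169 + 20.25) / 1.44
   = 13.0465 · 189.25 / 1.44
   = 1714.62
Round up → n₁ = 1715; n₂ = r·n₁ = 4 × 1715 = 6860.

n₁ = 1715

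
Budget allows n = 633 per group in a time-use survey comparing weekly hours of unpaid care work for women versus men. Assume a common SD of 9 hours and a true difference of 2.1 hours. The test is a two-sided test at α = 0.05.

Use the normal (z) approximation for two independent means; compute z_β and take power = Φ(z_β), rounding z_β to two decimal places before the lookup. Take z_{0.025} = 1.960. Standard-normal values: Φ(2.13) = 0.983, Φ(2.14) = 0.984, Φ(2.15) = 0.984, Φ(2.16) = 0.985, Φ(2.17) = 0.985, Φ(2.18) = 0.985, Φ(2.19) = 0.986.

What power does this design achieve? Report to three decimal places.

Power ≈ 0.986

z_β = δ·√(n/(σ₁²+σ₂²)) − z_{α/2}
    = 2.1 · √(633/162) − 1.960
    = 2.1 · 1.97672 − 1.960
    = 4.1511 − 1.960 = 2.1911 → 2.19
Power = Φ(2.19) = 0.986.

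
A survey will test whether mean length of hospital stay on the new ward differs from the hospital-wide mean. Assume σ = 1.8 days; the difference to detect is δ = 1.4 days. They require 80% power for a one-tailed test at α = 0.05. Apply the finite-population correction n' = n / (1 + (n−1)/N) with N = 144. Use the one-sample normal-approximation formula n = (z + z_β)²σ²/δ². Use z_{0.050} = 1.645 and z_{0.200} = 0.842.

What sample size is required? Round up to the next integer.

n = 10

n = (z_α + z_β)² · σ² / δ²
  = (1.645 + 0.842)² · 1.8² / 1.4²
  = 6.1852 · 3.24 / 1.96
  = 10.22
Finite-population correction (N = 144): 10.22 / (1 + (10.22 − 1)/144) = 9.61.
Round up → n = 10.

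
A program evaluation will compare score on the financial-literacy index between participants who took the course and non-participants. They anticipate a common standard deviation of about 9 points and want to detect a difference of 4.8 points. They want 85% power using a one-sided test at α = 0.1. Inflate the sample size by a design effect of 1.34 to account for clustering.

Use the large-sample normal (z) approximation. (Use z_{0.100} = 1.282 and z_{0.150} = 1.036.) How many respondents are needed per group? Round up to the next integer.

n = 51 per group

n = (z_α + z_β)² · (σ₁² + σ₂²) / δ²
  = (1.282 + 1.036)² · (2·9² = 162) / 4.8²
  = 5.3731 · 162 / 23.04
  = 37.78
Design effect: 1.34 × 37.78 = 50.62.
Round up → n = 51 per group.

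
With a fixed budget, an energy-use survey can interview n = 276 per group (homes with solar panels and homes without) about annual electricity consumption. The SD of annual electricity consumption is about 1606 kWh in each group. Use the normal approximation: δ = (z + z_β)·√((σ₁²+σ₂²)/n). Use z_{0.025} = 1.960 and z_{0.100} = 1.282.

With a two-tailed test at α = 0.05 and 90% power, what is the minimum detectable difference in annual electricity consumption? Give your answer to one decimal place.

Minimum detectable difference ≈ 443.2 kWh

δ = (z_{α/2} + z_β) · √((σ₁²+σ₂²)/n)
  = (1.960 + 1.282) · √(5158472/276)
  = 3.242 · √18690.1
  = 3.242 · 136.7118
  = 443.2197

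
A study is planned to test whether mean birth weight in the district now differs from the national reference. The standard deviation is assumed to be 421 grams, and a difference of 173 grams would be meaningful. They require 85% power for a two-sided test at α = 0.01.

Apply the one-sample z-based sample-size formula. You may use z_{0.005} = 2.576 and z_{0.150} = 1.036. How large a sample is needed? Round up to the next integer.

n = 78

n = (z_{α/2} + z_β)² · σ² / δ²
  = (2.576 + 1.036)² · 421² / 173²
  = 13.0465 · 177241 / 29929
  = 77.26
Round up → n = 78.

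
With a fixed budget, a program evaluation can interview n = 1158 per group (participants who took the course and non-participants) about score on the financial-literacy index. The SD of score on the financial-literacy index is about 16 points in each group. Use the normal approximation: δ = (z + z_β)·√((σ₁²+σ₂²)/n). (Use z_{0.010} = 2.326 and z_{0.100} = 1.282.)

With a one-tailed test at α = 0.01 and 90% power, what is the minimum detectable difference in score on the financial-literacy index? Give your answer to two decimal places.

Minimum detectable difference ≈ 2.40 points

δ = (z_α + z_β) · √((σ₁²+σ₂²)/n)
  = (2.326 + 1.282) · √(512/1158)
  = 3.608 · √0.44214
  = 3.608 · 0.6649
  = 2.3991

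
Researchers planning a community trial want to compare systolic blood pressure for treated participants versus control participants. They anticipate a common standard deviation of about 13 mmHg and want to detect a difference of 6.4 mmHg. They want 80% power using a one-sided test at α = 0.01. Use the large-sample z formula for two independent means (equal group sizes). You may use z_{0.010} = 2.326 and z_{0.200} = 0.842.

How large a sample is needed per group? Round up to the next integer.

n = (z_α + z_β)² · (σ₁² + σ₂²) / δ²
  = (2.326 + 0.842)² · (2·13² = 338) / 6.4²
  = 10.0362 · 338 / 40.96
  = 82.82
Round up → n = 83 per group.

n = 83 per group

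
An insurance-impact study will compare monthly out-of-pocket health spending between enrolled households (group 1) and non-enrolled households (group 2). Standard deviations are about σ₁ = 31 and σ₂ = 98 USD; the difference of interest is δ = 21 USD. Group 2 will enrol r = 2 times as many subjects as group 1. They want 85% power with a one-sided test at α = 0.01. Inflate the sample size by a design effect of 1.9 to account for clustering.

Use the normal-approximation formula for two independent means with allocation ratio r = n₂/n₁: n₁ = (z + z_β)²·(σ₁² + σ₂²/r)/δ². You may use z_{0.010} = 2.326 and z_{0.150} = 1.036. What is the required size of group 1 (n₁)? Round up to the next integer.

n₁ = (z_α + z_β)² · (σ₁² + σ₂²/r) / δ²
   = (2.326 + 1.036)² · (31² + 98²/2) / 21²
   = 11.3030 · (961 + 4802) / 441
   = 11.3030 · 5763 / 441
   = 147.71
Design effect: 1.9 × 147.71 = 280.65.
Round up → n₁ = 281; n₂ = r·n₁ = 2 × 281 = 562.

n₁ = 281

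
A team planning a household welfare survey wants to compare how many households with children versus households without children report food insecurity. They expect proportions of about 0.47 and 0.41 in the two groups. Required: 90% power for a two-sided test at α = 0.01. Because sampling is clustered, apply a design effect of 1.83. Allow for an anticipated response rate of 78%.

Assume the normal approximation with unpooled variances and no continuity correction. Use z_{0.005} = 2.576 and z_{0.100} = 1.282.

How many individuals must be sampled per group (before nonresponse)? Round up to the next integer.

n = 4763 per group

n = (z_{α/2} + z_β)² · [p₁(1−p₁) + p₂(1−p₂)] / (p₁ − p₂)²
  = (2.576 + 1.282)² · (0.47·0.53 + 0.41·0.59) / (0.06)²
  = (3.858)² · (0.2491 + 0.2419) / 0.0036
  = 14.8842 · 0.4910 / 0.0036
  = 2030.03
Design effect: 1.83 × 2030.03 = 3714.96.
Adjust for 78% response: 3714.96 / 0.78 = 4762.77.
Round up → n = 4763 per group.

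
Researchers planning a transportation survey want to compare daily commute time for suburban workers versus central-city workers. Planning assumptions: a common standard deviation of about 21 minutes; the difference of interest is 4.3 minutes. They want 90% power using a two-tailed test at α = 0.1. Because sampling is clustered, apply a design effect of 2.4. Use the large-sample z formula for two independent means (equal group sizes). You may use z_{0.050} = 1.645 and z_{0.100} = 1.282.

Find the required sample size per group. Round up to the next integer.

n = 981 per group

n = (z_{α/2} + z_β)² · (σ₁² + σ₂²) / δ²
  = (1.645 + 1.282)² · (2·21² = 882) / 4.3²
  = 8.5673 · 882 / 18.49
  = 408.67
Design effect: 2.4 × 408.67 = 980.82.
Round up → n = 981 per group.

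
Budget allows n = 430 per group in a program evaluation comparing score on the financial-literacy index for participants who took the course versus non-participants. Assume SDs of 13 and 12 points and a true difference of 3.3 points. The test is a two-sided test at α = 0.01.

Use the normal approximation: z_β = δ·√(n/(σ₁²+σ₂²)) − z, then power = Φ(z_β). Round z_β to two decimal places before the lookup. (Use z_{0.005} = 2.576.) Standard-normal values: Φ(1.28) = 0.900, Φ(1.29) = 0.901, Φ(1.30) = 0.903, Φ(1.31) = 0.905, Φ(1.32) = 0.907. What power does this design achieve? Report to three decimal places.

Power ≈ 0.901

z_β = δ·√(n/(σ₁²+σ₂²)) − z_{α/2}
    = 3.3 · √(430/313) − 2.576
    = 3.3 · 1.17209 − 2.576
    = 3.8679 − 2.576 = 1.2919 → 1.29
Power = Φ(1.29) = 0.901.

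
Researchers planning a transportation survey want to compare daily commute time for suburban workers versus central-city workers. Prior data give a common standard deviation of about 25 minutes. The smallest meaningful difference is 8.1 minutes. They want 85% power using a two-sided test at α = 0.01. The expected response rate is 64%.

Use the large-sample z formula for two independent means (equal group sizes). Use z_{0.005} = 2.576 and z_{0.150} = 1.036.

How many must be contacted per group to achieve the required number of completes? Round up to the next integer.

n = (z_{α/2} + z_β)² · (σ₁² + σ₂²) / δ²
  = (2.576 + 1.036)² · (2·25² = 1250) / 8.1²
  = 13.0465 · 1250 / 65.61
  = 248.56
Adjust for 64% response: 248.56 / 0.64 = 388.38.
Round up → n = 389 per group.

n = 389 per group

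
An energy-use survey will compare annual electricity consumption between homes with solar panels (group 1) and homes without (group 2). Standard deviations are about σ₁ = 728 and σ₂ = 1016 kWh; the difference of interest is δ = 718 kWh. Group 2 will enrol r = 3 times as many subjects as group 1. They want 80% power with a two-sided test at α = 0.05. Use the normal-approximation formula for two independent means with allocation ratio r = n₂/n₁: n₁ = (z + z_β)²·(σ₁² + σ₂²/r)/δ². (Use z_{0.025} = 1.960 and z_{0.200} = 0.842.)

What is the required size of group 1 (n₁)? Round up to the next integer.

n₁ = (z_{α/2} + z_β)² · (σ₁² + σ₂²/r) / δ²
   = (1.960 + 0.842)² · (728² + 1016²/3) / 718²
   = 7.8512 · (529984 + 344085.3) / 515524
   = 7.8512 · 874069.3 / 515524
   = 13.31
Round up → n₁ = 14; n₂ = r·n₁ = 3 × 14 = 42.

n₁ = 14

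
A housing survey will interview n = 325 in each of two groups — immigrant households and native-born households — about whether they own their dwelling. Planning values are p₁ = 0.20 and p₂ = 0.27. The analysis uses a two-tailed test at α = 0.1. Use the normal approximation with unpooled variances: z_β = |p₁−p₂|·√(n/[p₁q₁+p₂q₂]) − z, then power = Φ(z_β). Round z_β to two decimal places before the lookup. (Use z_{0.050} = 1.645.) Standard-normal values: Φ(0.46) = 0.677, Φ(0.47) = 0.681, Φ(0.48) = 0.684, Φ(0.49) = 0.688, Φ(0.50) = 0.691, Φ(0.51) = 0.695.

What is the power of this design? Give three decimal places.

Power ≈ 0.681

z_β = |p₁−p₂|·√(n/[p₁q₁+p₂q₂]) − z_{α/2}
    = 0.07 · √(325/0.3571) − 1.645
    = 0.07 · 30.1680 − 1.645
    = 2.1118 − 1.645 = 0.4668 → 0.47
Power = Φ(0.47) = 0.681.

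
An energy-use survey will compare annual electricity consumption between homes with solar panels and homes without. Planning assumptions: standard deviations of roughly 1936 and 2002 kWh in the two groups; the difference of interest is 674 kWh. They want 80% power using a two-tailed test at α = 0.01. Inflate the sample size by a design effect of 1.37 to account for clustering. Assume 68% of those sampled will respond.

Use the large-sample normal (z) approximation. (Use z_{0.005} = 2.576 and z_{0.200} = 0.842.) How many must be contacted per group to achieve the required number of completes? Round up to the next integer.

n = (z_{α/2} + z_β)² · (σ₁² + σ₂²) / δ²
  = (2.576 + 0.842)² · (1936² + 2002² = 7756100) / 674²
  = 11.6827 · 7756100 / 454276
  = 199.47
Design effect: 1.37 × 199.47 = 273.27.
Adjust for 68% response: 273.27 / 0.68 = 401.86.
Round up → n = 402 per group.

n = 402 per group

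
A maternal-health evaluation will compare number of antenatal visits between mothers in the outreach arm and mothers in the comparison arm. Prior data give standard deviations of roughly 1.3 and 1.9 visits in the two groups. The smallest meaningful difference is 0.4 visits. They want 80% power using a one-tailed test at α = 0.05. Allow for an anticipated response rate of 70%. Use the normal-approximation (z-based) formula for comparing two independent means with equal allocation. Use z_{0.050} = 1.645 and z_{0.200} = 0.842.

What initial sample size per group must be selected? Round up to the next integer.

n = 293 per group

n = (z_α + z_β)² · (σ₁² + σ₂²) / δ²
  = (1.645 + 0.842)² · (1.3² + 1.9² = 5.3) / 0.4²
  = 6.1852 · 5.3 / 0.16
  = 204.88
Adjust for 70% response: 204.88 / 0.70 = 292.69.
Round up → n = 293 per group.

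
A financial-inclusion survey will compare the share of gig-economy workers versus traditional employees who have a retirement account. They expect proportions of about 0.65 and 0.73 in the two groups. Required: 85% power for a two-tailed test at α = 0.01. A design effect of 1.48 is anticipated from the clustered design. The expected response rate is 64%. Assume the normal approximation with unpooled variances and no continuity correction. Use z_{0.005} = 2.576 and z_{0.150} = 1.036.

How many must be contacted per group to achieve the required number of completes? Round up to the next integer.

n = (z_{α/2} + z_β)² · [p₁(1−p₁) + p₂(1−p₂)] / (p₁ − p₂)²
  = (2.576 + 1.036)² · (0.65·0.35 + 0.73·0.27) / (-0.08)²
  = (3.612)² · (0.2275 + 0.1971) / 0.0064
  = 13.0465 · 0.4246 / 0.0064
  = 865.56
Design effect: 1.48 × 865.56 = 1281.02.
Adjust for 64% response: 1281.02 / 0.64 = 2001.60.
Round up → n = 2002 per group.

n = 2002 per group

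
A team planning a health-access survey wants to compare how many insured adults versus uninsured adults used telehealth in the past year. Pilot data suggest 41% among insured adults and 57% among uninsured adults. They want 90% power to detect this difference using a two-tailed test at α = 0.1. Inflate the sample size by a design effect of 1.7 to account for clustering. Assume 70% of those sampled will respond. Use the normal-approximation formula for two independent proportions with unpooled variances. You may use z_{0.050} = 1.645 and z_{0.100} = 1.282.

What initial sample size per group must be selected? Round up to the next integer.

n = 396 per group

n = (z_{α/2} + z_β)² · [p₁(1−p₁) + p₂(1−p₂)] / (p₁ − p₂)²
  = (1.645 + 1.282)² · (0.41·0.59 + 0.57·0.43) / (-0.16)²
  = (2.927)² · (0.2419 + 0.2451) / 0.0256
  = 8.5673 · 0.4870 / 0.0256
  = 162.98
Design effect: 1.7 × 162.98 = 277.07.
Adjust for 70% response: 277.07 / 0.70 = 395.81.
Round up → n = 396 per group.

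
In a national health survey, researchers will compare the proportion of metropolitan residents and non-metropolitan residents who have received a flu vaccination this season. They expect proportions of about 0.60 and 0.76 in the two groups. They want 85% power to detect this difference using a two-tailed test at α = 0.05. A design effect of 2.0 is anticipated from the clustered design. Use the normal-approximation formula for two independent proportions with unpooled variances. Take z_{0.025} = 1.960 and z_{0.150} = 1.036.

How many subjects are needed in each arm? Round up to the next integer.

n = 297 per group

n = (z_{α/2} + z_β)² · [p₁(1−p₁) + p₂(1−p₂)] / (p₁ − p₂)²
  = (1.960 + 1.036)² · (0.60·0.40 + 0.76·0.24) / (-0.16)²
  = (2.996)² · (0.2400 + 0.1824) / 0.0256
  = 8.9760 · 0.4224 / 0.0256
  = 148.10
Design effect: 2.0 × 148.10 = 296.21.
Round up → n = 297 per group.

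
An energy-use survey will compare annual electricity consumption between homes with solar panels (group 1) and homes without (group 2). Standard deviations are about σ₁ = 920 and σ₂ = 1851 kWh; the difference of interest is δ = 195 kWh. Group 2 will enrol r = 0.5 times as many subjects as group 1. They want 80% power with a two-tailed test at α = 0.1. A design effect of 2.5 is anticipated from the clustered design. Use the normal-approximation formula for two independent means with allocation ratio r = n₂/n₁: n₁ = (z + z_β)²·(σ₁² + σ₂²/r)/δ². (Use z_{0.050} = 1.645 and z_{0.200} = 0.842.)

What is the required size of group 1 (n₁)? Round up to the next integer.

n₁ = 3131

n₁ = (z_{α/2} + z_β)² · (σ₁² + σ₂²/r) / δ²
   = (1.645 + 0.842)² · (920² + 1851²/0.5) / 195²
   = 6.1852 · (846400 + 6852402) / 38025
   = 6.1852 · 7698802 / 38025
   = 1252.29
Design effect: 2.5 × 1252.29 = 3130.73.
Round up → n₁ = 3131; n₂ = r·n₁ = 0.5 × 3131 = 1566.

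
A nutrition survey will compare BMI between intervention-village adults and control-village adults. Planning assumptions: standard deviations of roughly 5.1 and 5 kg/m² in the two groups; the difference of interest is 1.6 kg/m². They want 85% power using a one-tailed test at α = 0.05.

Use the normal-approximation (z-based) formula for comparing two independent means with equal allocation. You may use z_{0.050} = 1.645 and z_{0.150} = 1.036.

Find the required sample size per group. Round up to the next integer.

n = 144 per group

n = (z_α + z_β)² · (σ₁² + σ₂²) / δ²
  = (1.645 + 1.036)² · (5.1² + 5² = 51.01) / 1.6²
  = 7.1878 · 51.01 / 2.56
  = 143.22
Round up → n = 144 per group.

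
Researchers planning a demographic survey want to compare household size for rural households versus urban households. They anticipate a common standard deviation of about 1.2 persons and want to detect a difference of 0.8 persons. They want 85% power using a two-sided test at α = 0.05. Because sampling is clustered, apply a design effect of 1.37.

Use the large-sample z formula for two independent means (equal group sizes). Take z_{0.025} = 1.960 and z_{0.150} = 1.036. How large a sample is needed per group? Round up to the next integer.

n = (z_{α/2} + z_β)² · (σ₁² + σ₂²) / δ²
  = (1.960 + 1.036)² · (2·1.2² = 2.88) / 0.8²
  = 8.9760 · 2.88 / 0.64
  = 40.39
Design effect: 1.37 × 40.39 = 55.34.
Round up → n = 56 per group.

n = 56 per group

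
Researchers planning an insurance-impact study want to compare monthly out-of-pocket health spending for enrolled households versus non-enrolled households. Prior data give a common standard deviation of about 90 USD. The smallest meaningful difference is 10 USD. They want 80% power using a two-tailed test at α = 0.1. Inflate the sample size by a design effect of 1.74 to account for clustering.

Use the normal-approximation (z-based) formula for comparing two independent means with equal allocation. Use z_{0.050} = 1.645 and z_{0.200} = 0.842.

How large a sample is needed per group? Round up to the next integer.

n = (z_{α/2} + z_β)² · (σ₁² + σ₂²) / δ²
  = (1.645 + 0.842)² · (2·90² = 16200) / 10²
  = 6.1852 · 16200 / 100
  = 1002.00
Design effect: 1.74 × 1002.00 = 1743.48.
Round up → n = 1744 per group.

n = 1744 per group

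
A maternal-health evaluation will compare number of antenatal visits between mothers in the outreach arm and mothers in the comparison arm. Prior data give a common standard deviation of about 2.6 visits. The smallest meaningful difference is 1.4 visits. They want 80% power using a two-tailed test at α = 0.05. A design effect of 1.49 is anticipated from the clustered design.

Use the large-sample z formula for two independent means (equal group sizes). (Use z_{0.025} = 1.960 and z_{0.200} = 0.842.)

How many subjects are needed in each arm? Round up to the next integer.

n = 81 per group

n = (z_{α/2} + z_β)² · (σ₁² + σ₂²) / δ²
  = (1.960 + 0.842)² · (2·2.6² = 13.52) / 1.4²
  = 7.8512 · 13.52 / 1.96
  = 54.16
Design effect: 1.49 × 54.16 = 80.69.
Round up → n = 81 per group.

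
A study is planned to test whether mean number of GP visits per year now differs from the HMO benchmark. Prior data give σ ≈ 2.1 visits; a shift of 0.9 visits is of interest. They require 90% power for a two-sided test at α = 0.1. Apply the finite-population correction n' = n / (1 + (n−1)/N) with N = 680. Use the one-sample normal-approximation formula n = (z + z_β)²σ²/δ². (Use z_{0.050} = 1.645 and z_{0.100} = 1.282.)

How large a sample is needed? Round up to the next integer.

n = (z_{α/2} + z_β)² · σ² / δ²
  = (1.645 + 1.282)² · 2.1² / 0.9²
  = 8.5673 · 4.41 / 0.81
  = 46.64
Finite-population correction (N = 680): 46.64 / (1 + (46.64 − 1)/680) = 43.71.
Round up → n = 44.

n = 44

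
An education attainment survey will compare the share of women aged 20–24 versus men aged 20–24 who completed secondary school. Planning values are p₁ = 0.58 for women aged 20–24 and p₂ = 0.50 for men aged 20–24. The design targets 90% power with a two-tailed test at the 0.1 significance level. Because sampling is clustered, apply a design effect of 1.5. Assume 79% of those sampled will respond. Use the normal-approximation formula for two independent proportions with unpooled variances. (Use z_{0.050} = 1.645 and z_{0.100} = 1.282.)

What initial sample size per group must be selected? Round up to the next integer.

n = 1255 per group

n = (z_{α/2} + z_β)² · [p₁(1−p₁) + p₂(1−p₂)] / (p₁ − p₂)²
  = (1.645 + 1.282)² · (0.58·0.42 + 0.50·0.50) / (0.08)²
  = (2.927)² · (0.2436 + 0.2500) / 0.0064
  = 8.5673 · 0.4936 / 0.0064
  = 660.76
Design effect: 1.5 × 660.76 = 991.13.
Adjust for 79% response: 991.13 / 0.79 = 1254.60.
Round up → n = 1255 per group.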